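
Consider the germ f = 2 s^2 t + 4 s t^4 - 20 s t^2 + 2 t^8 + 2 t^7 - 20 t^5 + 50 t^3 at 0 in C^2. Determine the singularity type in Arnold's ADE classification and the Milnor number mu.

Type D9, Milnor number mu = 9.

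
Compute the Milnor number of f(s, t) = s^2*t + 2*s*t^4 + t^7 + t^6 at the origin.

7

The Hessian of f at 0 is [[0, 0], [0, 0]] with rank 0, so corank 2. A Groebner basis of the Jacobian ideal J(f) in C{s,t} is {s*t + t^4, s^3, s^2*t, -s^2/6 + s*t^2}; counting standard monomials gives mu = 7. Corank 2; j^3 = s^2*t has shape L^2 M (L != M), so D-series; mu = 7 gives D_7.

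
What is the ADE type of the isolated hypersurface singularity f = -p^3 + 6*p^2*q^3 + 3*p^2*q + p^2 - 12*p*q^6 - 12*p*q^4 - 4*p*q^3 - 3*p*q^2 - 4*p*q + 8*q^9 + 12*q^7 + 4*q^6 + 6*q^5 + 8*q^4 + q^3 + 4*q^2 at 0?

A2

The Hessian of f at 0 has rank 1. Corank 1: A-series; mu = 2 gives A_2.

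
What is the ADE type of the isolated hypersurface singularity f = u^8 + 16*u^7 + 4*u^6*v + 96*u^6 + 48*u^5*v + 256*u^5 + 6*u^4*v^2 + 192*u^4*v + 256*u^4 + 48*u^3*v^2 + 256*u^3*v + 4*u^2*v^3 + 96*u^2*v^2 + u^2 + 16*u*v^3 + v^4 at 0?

The Hessian of f at 0 is [[2, 0], [0, 0]] with rank 1, so corank 1. A Groebner basis of the Jacobian ideal J(f) in C{u,v} is {v^3, u}; counting standard monomials gives mu = 3. Corank 1: A-series; mu = 3 gives A_3.

A3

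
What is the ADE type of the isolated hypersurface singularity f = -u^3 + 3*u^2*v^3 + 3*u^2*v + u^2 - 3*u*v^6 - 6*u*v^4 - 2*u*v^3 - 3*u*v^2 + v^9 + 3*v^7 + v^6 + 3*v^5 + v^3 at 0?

A2

The Hessian of f at 0 is [[2, 0], [0, 0]] with rank 1, so corank 1. A Groebner basis of the Jacobian ideal J(f) in C{u,v} is {v^2, u}; counting standard monomials gives mu = 2. Corank 1: A-series; mu = 2 gives A_2.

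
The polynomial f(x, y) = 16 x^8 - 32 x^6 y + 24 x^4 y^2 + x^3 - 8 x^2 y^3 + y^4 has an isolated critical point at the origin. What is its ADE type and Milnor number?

The Hessian of f at 0 has rank 0. Corank 2; j^3 = x^3 is a perfect cube, so E-series; the 4-jet and mu = 6 give E_6.

Type E_{6}, Milnor number mu = 6.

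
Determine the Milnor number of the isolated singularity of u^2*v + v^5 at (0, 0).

The Hessian of f at 0 has rank 0. Corank 2; j^3 = u^2*v has shape L^2 M (L != M), so D-series; mu = 6 gives D_6.

6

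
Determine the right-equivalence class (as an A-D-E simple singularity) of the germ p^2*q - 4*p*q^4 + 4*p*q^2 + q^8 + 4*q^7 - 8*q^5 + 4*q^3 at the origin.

D_{9}

The Hessian of f at 0 has rank 0. Corank 2; j^3 = q*(p + 2*q)^2 has shape L^2 M (L != M), so D-series; mu = 9 gives D_9.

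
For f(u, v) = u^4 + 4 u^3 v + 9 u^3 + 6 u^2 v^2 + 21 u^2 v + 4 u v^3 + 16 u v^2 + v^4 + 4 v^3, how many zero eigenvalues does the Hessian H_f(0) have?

2

Hessian at 0 has rank 0.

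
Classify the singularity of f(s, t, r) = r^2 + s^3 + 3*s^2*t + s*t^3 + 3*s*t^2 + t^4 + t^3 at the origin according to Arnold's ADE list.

E_{7}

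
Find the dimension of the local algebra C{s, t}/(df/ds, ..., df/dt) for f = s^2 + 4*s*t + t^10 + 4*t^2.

9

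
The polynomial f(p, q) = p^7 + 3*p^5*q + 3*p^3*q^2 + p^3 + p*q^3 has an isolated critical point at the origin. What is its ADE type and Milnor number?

The Hessian of f at 0 has rank 0. Corank 2; j^3 = p^3 is a perfect cube, so E-series; the 4-jet and mu = 7 give E_7.

Type E_7, Milnor number mu = 7.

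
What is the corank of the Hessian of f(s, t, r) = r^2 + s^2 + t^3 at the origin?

The Hessian at 0 is [[2, 0, 0], [0, 0, 0], [0, 0, 2]] of rank 2; hence corank 1.

1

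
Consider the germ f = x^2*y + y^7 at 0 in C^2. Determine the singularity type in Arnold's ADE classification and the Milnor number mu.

The Hessian of f at 0 has rank 0. Corank 2; j^3 = x^2*y has shape L^2 M (L != M), so D-series; mu = 8 gives D_8.

Type D_8, Milnor number mu = 8.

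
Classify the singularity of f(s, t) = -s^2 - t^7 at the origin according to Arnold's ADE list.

A_6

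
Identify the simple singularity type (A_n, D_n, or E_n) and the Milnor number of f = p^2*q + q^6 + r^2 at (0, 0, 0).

Type D_7, Milnor number mu = 7.

The Hessian of f at 0 is [[0, 0, 0], [0, 0, 0], [0, 0, 2]] with rank 1, so corank 2. A Groebner basis of the Jacobian ideal J(f) in C{p,q,r} is {p^2/6 + q^5, p^3, p*q, r}; counting standard monomials gives mu = 7. Corank 2; j^3 = p^2*q has shape L^2 M (L != M), so D-series; mu = 7 gives D_7.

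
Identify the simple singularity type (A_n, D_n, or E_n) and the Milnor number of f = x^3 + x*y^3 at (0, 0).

Type E_7, Milnor number mu = 7.

The Hessian of f at 0 is [[0, 0], [0, 0]] with rank 0, so corank 2. A Groebner basis of the Jacobian ideal J(f) in C{x,y} is {x^3, x*y^2, 3*x^2 + y^3}; counting standard monomials gives mu = 7. Corank 2; j^3 = x^3 is a perfect cube, so E-series; the 4-jet and mu = 7 give E_7.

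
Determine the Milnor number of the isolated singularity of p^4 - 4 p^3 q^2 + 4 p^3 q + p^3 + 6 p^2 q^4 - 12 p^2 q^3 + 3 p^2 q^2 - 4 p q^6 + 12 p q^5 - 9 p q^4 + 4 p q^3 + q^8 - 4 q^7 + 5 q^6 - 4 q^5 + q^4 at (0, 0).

6

The Hessian of f at 0 has rank 0. Corank 2; j^3 = p^3 is a perfect cube, so E-series; the 4-jet and mu = 6 give E_6.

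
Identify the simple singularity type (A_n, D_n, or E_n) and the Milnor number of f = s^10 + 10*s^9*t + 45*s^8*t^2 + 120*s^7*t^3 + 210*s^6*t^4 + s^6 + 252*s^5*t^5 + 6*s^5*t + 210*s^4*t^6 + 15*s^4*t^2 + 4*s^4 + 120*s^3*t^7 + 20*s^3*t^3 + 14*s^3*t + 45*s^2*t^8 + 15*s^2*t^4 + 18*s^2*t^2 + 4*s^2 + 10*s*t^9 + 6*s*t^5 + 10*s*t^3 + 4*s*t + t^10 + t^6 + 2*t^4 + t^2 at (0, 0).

Type A_{9}, Milnor number mu = 9.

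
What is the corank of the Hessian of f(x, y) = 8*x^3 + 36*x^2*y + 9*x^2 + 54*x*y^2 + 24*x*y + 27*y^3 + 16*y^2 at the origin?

1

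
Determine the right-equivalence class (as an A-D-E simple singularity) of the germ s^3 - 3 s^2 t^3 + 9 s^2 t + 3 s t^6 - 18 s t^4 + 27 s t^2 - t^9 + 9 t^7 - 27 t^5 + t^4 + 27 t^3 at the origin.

The Hessian of f at 0 has rank 0. Corank 2; j^3 = (s + 3*t)^3 is a perfect cube, so E-series; the 4-jet and mu = 6 give E_6.

E6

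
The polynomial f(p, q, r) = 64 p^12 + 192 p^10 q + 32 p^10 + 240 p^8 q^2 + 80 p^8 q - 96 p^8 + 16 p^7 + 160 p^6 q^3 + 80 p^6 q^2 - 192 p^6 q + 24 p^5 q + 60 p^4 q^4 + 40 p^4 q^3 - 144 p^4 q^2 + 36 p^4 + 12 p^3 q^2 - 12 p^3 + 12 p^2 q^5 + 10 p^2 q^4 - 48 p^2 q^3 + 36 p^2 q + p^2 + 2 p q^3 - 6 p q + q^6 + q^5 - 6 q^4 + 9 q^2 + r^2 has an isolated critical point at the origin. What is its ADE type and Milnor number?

The Hessian of f at 0 has rank 2. Corank 1: A-series; mu = 4 gives A_4.

Type A4, Milnor number mu = 4.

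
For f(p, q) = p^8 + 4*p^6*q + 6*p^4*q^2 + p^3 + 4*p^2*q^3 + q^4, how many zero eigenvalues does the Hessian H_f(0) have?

2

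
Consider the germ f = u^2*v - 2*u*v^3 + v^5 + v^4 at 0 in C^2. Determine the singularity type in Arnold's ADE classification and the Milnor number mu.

Type D5, Milnor number mu = 5.

The Hessian of f at 0 is [[0, 0], [0, 0]] with rank 0, so corank 2. A Groebner basis of the Jacobian ideal J(f) in C{u,v} is {u*v^2, -u*v + v^3, u^2 + 4*u*v}; counting standard monomials gives mu = 5. Corank 2; j^3 = u^2*v has shape L^2 M (L != M), so D-series; mu = 5 gives D_5.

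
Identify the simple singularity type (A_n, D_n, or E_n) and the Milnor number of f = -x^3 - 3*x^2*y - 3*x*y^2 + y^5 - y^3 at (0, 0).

The Hessian of f at 0 is [[0, 0], [0, 0]] with rank 0, so corank 2. A Groebner basis of the Jacobian ideal J(f) in C{x,y} is {y^4, x^2 + 2*x*y + y^2}; counting standard monomials gives mu = 8. Corank 2; j^3 = -(x + y)^3 is a perfect cube, so E-series; the 5-jet and mu = 8 give E_8.

Type E8, Milnor number mu = 8.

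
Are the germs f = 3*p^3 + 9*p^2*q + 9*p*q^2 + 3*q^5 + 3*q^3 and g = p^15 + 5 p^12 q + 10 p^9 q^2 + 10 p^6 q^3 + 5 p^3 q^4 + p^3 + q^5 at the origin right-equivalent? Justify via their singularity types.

The Hessian of f at 0 is [[0, 0], [0, 0]] with rank 0, so corank 2. A Groebner basis of the Jacobian ideal J(f) in C{p,q} is {q^4, p^2 + 2*p*q + q^2}; counting standard monomials gives mu = 8. Corank 2; j^3 = 3*(p + q)^3 is a perfect cube, so E-series; the 5-jet and mu = 8 give E_8. The Hessian of g at 0 is [[0, 0], [0, 0]] with rank 0, so corank 2. A Groebner basis of the Jacobian ideal J(g) in C{p,q} is {q^4, p^2}; counting standard monomials gives mu = 8. Corank 2; j^3 = p^3 is a perfect cube, so E-series; the 5-jet and mu = 8 give E_8. Both have type E_8, hence right-equivalent.

Yes.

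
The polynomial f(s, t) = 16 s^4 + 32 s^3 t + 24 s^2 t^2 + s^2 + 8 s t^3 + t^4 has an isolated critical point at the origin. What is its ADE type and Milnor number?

The Hessian of f at 0 has rank 1. Corank 1: A-series; mu = 3 gives A_3.

Type A_{3}, Milnor number mu = 3.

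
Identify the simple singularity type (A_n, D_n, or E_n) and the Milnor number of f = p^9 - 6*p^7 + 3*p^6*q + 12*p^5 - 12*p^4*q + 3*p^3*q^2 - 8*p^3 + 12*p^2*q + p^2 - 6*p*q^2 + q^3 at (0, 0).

Type A_2, Milnor number mu = 2.

The Hessian of f at 0 has rank 1. Corank 1: A-series; mu = 2 gives A_2.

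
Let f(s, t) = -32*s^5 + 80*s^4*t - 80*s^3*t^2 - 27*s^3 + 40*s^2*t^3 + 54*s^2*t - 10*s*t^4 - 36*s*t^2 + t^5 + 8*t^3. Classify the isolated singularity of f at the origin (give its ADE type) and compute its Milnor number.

Type E8, Milnor number mu = 8.

The Hessian of f at 0 has rank 0. Corank 2; j^3 = -(3*s - 2*t)^3 is a perfect cube, so E-series; the 5-jet and mu = 8 give E_8.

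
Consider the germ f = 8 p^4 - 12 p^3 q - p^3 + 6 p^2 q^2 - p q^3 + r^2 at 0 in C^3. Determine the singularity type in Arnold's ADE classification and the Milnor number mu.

Type E7, Milnor number mu = 7.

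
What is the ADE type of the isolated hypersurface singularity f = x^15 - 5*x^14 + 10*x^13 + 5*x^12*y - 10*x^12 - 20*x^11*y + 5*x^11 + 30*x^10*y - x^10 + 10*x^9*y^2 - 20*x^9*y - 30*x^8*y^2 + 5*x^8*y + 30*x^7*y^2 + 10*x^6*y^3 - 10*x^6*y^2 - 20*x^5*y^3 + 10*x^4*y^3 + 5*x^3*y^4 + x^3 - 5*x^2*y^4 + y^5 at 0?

The Hessian of f at 0 is [[0, 0], [0, 0]] with rank 0, so corank 2. A Groebner basis of the Jacobian ideal J(f) in C{x,y} is {y^4, x^2}; counting standard monomials gives mu = 8. Corank 2; j^3 = x^3 is a perfect cube, so E-series; the 5-jet and mu = 8 give E_8.

E8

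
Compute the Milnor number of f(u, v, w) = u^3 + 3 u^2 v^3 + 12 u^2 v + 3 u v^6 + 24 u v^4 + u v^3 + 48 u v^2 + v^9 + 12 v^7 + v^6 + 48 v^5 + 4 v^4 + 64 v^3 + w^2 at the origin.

7

The Hessian of f at 0 has rank 1. Corank 2; j^3 = (u + 4*v)^3 is a perfect cube, so E-series; the 4-jet and mu = 7 give E_7.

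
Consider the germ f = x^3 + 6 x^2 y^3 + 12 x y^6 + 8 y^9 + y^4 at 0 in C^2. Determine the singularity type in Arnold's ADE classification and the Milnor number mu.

The Hessian of f at 0 has rank 0. Corank 2; j^3 = x^3 is a perfect cube, so E-series; the 4-jet and mu = 6 give E_6.

Type E_6, Milnor number mu = 6.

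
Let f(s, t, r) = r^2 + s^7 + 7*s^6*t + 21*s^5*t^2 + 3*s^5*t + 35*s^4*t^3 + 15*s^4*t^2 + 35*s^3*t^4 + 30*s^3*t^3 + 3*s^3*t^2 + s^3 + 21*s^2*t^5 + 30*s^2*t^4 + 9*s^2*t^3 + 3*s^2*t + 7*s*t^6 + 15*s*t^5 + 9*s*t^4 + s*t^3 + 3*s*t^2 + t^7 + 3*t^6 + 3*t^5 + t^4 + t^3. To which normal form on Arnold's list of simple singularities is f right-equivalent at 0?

E_{7}

The Hessian of f at 0 has rank 1. Corank 2; j^3 = (s + t)^3 is a perfect cube, so E-series; the 4-jet and mu = 7 give E_7.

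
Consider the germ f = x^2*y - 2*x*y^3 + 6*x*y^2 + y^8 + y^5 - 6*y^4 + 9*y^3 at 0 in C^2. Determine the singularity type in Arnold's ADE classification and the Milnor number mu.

Type D_{9}, Milnor number mu = 9.

The Hessian of f at 0 has rank 0. Corank 2; j^3 = y*(x + 3*y)^2 has shape L^2 M (L != M), so D-series; mu = 9 gives D_9.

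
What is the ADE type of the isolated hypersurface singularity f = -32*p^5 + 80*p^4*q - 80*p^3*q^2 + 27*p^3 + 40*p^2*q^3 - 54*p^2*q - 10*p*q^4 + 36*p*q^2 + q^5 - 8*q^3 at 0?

E_{8}

The Hessian of f at 0 has rank 0. Corank 2; j^3 = (3*p - 2*q)^3 is a perfect cube, so E-series; the 5-jet and mu = 8 give E_8.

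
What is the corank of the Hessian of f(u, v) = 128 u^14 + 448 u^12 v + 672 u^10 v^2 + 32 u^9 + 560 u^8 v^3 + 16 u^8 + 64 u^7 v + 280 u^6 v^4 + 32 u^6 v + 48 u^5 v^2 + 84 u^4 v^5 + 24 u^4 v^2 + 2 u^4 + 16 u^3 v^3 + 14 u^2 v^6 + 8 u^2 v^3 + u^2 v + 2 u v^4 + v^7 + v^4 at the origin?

Hessian at 0 has rank 0.

2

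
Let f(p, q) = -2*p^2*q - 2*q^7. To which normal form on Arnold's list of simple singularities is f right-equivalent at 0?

D8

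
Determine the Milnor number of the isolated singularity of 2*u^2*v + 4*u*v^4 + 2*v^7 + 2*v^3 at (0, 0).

The Hessian of f at 0 has rank 0. Corank 2; j^3 = 2*v*(u^2 + v^2) splits into three distinct lines over C (the quadratic factor has nonzero discriminant), so D_4.

4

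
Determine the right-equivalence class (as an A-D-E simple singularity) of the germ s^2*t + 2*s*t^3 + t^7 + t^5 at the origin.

D_{8}

The Hessian of f at 0 is [[0, 0], [0, 0]] with rank 0, so corank 2. A Groebner basis of the Jacobian ideal J(f) in C{s,t} is {s^2*t^2 + s^2/7 + s*t^2/7, s^3 - s^2/7 - s*t^2/7, s*t + t^3}; counting standard monomials gives mu = 8. Corank 2; j^3 = s^2*t has shape L^2 M (L != M), so D-series; mu = 8 gives D_8.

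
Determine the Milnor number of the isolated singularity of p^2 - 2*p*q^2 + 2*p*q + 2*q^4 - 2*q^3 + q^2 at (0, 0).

3

The Hessian of f at 0 has rank 1. Corank 1: A-series; mu = 3 gives A_3.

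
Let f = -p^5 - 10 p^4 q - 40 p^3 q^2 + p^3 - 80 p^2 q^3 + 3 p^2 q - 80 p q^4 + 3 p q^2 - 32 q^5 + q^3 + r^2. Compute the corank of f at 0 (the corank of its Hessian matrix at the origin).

2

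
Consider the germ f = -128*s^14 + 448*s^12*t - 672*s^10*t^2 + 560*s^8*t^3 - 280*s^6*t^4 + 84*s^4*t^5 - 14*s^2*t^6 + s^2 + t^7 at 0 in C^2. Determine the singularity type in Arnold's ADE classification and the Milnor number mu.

Type A6, Milnor number mu = 6.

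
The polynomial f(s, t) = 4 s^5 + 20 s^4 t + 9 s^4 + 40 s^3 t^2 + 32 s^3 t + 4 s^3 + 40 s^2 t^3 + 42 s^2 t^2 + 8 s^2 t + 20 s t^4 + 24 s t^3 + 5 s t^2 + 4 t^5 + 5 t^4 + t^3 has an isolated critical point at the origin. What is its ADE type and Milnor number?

The Hessian of f at 0 has rank 0. Corank 2; j^3 = (s + t)*(2*s + t)^2 has shape L^2 M (L != M), so D-series; mu = 5 gives D_5.

Type D_{5}, Milnor number mu = 5.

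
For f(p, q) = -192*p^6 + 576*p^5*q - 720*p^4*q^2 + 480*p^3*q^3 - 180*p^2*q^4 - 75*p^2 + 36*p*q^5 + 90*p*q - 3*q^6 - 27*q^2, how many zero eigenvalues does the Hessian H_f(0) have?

The Hessian at 0 is [[-150, 90], [90, -54]] of rank 1; hence corank 1.

1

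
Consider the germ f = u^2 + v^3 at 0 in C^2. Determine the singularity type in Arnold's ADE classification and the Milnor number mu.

The Hessian of f at 0 is [[2, 0], [0, 0]] with rank 1, so corank 1. A Groebner basis of the Jacobian ideal J(f) in C{u,v} is {v^2, u}; counting standard monomials gives mu = 2. Corank 1: A-series; mu = 2 gives A_2.

Type A_2, Milnor number mu = 2.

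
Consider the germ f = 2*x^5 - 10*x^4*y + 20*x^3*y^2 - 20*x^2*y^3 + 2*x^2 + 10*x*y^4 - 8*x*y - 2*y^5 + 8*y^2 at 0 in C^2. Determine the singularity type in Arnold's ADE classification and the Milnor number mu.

Type A_4, Milnor number mu = 4.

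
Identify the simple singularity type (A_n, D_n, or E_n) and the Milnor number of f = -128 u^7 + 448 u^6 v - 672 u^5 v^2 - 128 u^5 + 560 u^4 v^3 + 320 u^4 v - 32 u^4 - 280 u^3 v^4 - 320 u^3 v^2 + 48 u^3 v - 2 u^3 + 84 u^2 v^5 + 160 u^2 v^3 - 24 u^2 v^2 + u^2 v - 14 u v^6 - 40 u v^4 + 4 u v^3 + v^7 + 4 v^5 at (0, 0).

The Hessian of f at 0 has rank 0. Corank 2; j^3 = -u^2*(2*u - v) has shape L^2 M (L != M), so D-series; mu = 8 gives D_8.

Type D_8, Milnor number mu = 8.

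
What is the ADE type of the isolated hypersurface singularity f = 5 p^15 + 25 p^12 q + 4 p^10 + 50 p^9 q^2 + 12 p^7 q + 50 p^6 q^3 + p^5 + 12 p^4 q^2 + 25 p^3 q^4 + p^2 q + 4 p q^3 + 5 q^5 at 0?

The Hessian of f at 0 is [[0, 0], [0, 0]] with rank 0, so corank 2. A Groebner basis of the Jacobian ideal J(f) in C{p,q} is {p^3, p^2*q, -2*p^2 + p*q^2, p*q/2 + q^3}; counting standard monomials gives mu = 6. Corank 2; j^3 = p^2*q has shape L^2 M (L != M), so D-series; mu = 6 gives D_6.

D_6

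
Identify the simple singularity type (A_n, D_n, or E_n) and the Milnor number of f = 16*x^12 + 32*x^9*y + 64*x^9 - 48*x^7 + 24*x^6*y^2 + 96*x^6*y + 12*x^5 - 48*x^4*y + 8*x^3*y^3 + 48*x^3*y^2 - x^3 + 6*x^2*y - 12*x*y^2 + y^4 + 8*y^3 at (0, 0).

Type E_6, Milnor number mu = 6.

The Hessian of f at 0 is [[0, 0], [0, 0]] with rank 0, so corank 2. A Groebner basis of the Jacobian ideal J(f) in C{x,y} is {y^3, x^2 - 4*x*y + 4*y^2}; counting standard monomials gives mu = 6. Corank 2; j^3 = -(x - 2*y)^3 is a perfect cube, so E-series; the 4-jet and mu = 6 give E_6.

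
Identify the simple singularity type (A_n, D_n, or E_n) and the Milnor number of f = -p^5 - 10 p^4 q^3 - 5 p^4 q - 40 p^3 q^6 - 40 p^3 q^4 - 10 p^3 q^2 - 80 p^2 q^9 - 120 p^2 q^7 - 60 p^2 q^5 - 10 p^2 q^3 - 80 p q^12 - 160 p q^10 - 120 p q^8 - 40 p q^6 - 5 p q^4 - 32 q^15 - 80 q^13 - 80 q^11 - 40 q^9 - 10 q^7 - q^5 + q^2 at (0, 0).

Type A_{4}, Milnor number mu = 4.

The Hessian of f at 0 has rank 1. Corank 1: A-series; mu = 4 gives A_4.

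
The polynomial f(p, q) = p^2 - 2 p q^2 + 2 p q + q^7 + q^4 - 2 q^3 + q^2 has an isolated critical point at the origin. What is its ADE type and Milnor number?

Type A_6, Milnor number mu = 6.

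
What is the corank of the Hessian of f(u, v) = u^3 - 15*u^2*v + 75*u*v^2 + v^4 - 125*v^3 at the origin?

Hessian at 0 has rank 0.

2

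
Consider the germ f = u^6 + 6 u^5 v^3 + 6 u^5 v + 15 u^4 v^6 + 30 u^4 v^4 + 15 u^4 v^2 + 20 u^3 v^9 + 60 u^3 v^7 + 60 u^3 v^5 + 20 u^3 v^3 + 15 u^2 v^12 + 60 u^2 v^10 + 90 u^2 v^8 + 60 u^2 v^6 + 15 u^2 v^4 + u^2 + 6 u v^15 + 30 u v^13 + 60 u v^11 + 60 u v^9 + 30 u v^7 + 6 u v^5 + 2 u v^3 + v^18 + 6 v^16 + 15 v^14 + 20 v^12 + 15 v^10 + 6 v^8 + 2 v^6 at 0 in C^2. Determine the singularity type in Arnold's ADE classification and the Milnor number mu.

Type A5, Milnor number mu = 5.

The Hessian of f at 0 has rank 1. Corank 1: A-series; mu = 5 gives A_5.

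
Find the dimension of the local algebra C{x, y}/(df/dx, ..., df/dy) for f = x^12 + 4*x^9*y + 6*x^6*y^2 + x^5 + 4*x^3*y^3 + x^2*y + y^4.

5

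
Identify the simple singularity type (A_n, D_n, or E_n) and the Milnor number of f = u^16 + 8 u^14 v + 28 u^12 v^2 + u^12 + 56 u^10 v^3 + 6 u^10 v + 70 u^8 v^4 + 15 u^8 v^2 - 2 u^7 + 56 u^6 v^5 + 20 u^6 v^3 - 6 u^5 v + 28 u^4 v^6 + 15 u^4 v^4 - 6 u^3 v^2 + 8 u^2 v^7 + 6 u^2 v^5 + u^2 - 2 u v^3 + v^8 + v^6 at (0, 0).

Type A_{7}, Milnor number mu = 7.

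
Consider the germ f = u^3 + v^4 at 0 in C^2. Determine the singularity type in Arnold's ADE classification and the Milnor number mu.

The Hessian of f at 0 has rank 0. Corank 2; j^3 = u^3 is a perfect cube, so E-series; the 4-jet and mu = 6 give E_6.

Type E6, Milnor number mu = 6.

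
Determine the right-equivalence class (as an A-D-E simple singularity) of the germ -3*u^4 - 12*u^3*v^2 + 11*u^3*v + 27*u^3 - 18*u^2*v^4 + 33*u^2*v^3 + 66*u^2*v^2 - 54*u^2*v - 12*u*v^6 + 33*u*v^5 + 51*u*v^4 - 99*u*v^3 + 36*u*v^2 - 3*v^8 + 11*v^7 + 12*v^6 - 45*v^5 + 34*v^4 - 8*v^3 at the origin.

The Hessian of f at 0 is [[0, 0], [0, 0]] with rank 0, so corank 2. A Groebner basis of the Jacobian ideal J(f) in C{u,v} is {-19683*u^2/20006 + 13122*u*v/10003 + v^4 - 27*v^3/20006 - 4374*v^2/10003, u^3 + 13257*u^2/10003 - 17676*u*v/10003 - 8837*v^3/30009 + 5892*v^2/10003, u^2*v + 26487*u^2/20006 - 17658*u*v/10003 - 79697*v^3/180054 + 5886*v^2/10003, 2835*u^2/2858 + u*v^2 - 1890*u*v/1429 - 17113*v^3/25722 + 630*v^2/1429}; counting standard monomials gives mu = 7. Corank 2; j^3 = (3*u - 2*v)^3 is a perfect cube, so E-series; the 4-jet and mu = 7 give E_7.

E7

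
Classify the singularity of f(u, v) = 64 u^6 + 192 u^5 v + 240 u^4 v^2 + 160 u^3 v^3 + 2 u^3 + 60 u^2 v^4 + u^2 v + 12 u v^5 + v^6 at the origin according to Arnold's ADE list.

D7

The Hessian of f at 0 has rank 0. Corank 2; j^3 = u^2*(2*u + v) has shape L^2 M (L != M), so D-series; mu = 7 gives D_7.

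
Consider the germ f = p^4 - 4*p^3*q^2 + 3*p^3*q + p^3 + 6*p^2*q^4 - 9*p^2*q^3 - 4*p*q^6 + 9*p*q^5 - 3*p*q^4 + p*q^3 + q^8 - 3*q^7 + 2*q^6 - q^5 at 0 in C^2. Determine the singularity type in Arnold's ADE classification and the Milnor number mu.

Type E_{7}, Milnor number mu = 7.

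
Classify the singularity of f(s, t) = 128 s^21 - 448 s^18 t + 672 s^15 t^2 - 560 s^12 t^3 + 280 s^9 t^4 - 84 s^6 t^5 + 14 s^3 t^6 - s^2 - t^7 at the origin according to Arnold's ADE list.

A6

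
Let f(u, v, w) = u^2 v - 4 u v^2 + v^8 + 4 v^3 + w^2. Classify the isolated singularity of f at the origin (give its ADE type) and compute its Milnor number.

Type D_9, Milnor number mu = 9.

The Hessian of f at 0 has rank 1. Corank 2; j^3 = v*(u - 2*v)^2 has shape L^2 M (L != M), so D-series; mu = 9 gives D_9.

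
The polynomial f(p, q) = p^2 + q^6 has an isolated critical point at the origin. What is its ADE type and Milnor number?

Type A_{5}, Milnor number mu = 5.

The Hessian of f at 0 has rank 1. Corank 1: A-series; mu = 5 gives A_5.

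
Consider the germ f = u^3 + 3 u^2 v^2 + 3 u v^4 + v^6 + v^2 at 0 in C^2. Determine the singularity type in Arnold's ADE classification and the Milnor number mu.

Type A2, Milnor number mu = 2.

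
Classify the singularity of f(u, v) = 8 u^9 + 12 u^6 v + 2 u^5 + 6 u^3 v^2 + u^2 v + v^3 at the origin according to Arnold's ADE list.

The Hessian of f at 0 has rank 0. Corank 2; j^3 = v*(u^2 + v^2) splits into three distinct lines over C (the quadratic factor has nonzero discriminant), so D_4.

D_{4}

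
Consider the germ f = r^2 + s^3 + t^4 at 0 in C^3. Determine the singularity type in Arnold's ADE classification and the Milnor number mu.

Type E_6, Milnor number mu = 6.

The Hessian of f at 0 has rank 1. Corank 2; j^3 = s^3 is a perfect cube, so E-series; the 4-jet and mu = 6 give E_6.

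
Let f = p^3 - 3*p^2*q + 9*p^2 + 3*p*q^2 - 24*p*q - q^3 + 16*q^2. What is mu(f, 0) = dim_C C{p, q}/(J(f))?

The Hessian of f at 0 has rank 1. Corank 1: A-series; mu = 2 gives A_2.

2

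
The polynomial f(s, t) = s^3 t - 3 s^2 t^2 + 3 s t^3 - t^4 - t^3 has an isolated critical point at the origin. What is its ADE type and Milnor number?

Type E7, Milnor number mu = 7.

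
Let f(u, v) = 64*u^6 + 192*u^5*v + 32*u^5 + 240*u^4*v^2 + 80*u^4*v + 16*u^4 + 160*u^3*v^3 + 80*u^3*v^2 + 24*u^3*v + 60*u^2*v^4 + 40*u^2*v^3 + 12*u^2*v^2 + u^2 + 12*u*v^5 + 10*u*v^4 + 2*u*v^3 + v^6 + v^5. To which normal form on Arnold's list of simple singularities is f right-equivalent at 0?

A4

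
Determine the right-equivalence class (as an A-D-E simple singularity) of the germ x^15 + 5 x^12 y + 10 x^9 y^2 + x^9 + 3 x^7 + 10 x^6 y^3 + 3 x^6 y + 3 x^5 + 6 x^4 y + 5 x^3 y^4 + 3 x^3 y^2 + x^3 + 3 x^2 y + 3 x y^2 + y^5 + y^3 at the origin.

E_8

The Hessian of f at 0 has rank 0. Corank 2; j^3 = (x + y)^3 is a perfect cube, so E-series; the 5-jet and mu = 8 give E_8.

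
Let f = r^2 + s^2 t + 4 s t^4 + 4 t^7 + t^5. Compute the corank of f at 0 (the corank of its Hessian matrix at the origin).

2

Hessian at 0 has rank 1.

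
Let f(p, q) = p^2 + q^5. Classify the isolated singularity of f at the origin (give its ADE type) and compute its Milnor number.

Type A_{4}, Milnor number mu = 4.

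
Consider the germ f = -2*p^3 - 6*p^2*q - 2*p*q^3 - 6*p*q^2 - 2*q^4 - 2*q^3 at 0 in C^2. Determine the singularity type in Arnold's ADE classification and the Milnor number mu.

Type E_{7}, Milnor number mu = 7.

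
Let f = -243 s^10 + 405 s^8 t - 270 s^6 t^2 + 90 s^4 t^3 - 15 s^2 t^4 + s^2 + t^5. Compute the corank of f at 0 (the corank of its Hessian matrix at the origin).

1

Hessian at 0 has rank 1.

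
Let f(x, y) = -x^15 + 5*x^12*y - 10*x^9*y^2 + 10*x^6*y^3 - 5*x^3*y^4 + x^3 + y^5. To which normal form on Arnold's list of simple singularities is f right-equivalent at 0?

The Hessian of f at 0 is [[0, 0], [0, 0]] with rank 0, so corank 2. A Groebner basis of the Jacobian ideal J(f) in C{x,y} is {y^4, x^2}; counting standard monomials gives mu = 8. Corank 2; j^3 = x^3 is a perfect cube, so E-series; the 5-jet and mu = 8 give E_8.

E8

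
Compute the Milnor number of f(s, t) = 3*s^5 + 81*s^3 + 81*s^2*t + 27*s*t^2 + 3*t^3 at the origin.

The Hessian of f at 0 has rank 0. Corank 2; j^3 = 3*(3*s + t)^3 is a perfect cube, so E-series; the 5-jet and mu = 8 give E_8.

8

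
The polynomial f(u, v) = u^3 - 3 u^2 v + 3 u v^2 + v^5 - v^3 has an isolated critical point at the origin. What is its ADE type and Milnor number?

Type E_8, Milnor number mu = 8.

The Hessian of f at 0 has rank 0. Corank 2; j^3 = (u - v)^3 is a perfect cube, so E-series; the 5-jet and mu = 8 give E_8.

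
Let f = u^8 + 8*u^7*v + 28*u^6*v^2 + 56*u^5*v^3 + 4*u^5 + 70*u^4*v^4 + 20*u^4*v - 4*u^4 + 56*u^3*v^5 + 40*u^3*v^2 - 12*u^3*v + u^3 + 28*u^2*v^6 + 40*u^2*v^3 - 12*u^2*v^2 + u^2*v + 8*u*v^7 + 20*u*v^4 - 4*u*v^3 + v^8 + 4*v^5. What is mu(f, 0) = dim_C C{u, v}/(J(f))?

The Hessian of f at 0 is [[0, 0], [0, 0]] with rank 0, so corank 2. A Groebner basis of the Jacobian ideal J(f) in C{u,v} is {u^2*v^2 - 5*u^2*v/2 - u^2/4 - 13*u*v^2/2 + 7*u*v/4 - 7*v^3/2, 5*u^2*v/2 + u^2/2 + u*v^3 + 9*u*v^2 - 5*u*v/2 + 5*v^3, -5*u^2*v/2 - 3*u^2/4 - 12*u*v^2 + 13*u*v/4 + v^4 - 13*v^3/2, u^3 + 3*u^2*v - u^2/2 + 3*u*v^2 - u*v/2 + v^3}; counting standard monomials gives mu = 9. Corank 2; j^3 = u^2*(u + v) has shape L^2 M (L != M), so D-series; mu = 9 gives D_9.

9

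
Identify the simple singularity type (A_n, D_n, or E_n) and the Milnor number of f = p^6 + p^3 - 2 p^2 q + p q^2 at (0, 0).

Type D7, Milnor number mu = 7.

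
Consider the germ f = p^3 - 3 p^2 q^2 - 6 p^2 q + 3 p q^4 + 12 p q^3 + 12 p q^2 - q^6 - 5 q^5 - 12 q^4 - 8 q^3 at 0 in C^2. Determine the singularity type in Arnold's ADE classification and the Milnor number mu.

Type E_8, Milnor number mu = 8.

The Hessian of f at 0 has rank 0. Corank 2; j^3 = (p - 2*q)^3 is a perfect cube, so E-series; the 5-jet and mu = 8 give E_8.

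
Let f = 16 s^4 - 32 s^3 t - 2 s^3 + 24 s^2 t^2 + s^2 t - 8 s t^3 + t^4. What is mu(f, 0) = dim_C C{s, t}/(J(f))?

The Hessian of f at 0 is [[0, 0], [0, 0]] with rank 0, so corank 2. A Groebner basis of the Jacobian ideal J(f) in C{s,t} is {s*t^2, s*t/8 + t^3, s^2 - s*t/2}; counting standard monomials gives mu = 5. Corank 2; j^3 = -s^2*(2*s - t) has shape L^2 M (L != M), so D-series; mu = 5 gives D_5.

5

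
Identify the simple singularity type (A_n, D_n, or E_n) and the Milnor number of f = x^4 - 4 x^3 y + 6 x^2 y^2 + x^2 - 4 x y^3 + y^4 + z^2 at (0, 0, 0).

The Hessian of f at 0 is [[2, 0, 0], [0, 0, 0], [0, 0, 2]] with rank 2, so corank 1. A Groebner basis of the Jacobian ideal J(f) in C{x,y,z} is {y^3, x, z}; counting standard monomials gives mu = 3. Corank 1: A-series; mu = 3 gives A_3.

Type A3, Milnor number mu = 3.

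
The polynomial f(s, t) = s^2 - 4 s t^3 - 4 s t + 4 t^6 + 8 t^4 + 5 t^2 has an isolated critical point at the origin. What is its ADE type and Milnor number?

Type A_{1}, Milnor number mu = 1.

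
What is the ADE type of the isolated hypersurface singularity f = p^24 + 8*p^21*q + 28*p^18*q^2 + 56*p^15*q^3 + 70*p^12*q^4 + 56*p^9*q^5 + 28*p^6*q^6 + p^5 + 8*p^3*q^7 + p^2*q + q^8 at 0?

D_9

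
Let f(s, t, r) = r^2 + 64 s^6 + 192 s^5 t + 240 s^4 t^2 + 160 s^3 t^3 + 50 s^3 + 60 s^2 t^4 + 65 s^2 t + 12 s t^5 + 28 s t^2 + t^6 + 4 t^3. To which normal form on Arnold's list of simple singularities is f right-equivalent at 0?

The Hessian of f at 0 has rank 1. Corank 2; j^3 = (2*s + t)*(5*s + 2*t)^2 has shape L^2 M (L != M), so D-series; mu = 7 gives D_7.

D7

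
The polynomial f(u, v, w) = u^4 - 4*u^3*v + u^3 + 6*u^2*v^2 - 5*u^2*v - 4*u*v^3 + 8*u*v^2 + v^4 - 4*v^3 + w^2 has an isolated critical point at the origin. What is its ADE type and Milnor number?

The Hessian of f at 0 is [[0, 0, 0], [0, 0, 0], [0, 0, 2]] with rank 1, so corank 2. A Groebner basis of the Jacobian ideal J(f) in C{u,v,w} is {u*v^2 - u*v/2 + v^2, -u*v/4 + v^3 + v^2/2, u^2 - 3*u*v + 2*v^2, w}; counting standard monomials gives mu = 5. Corank 2; j^3 = (u - 2*v)^2*(u - v) has shape L^2 M (L != M), so D-series; mu = 5 gives D_5.

Type D_{5}, Milnor number mu = 5.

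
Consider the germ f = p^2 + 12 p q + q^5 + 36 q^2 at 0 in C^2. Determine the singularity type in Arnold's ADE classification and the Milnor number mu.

The Hessian of f at 0 is [[2, 12], [12, 72]] with rank 1, so corank 1. A Groebner basis of the Jacobian ideal J(f) in C{p,q} is {q^4, p + 6*q}; counting standard monomials gives mu = 4. Corank 1: A-series; mu = 4 gives A_4.

Type A4, Milnor number mu = 4.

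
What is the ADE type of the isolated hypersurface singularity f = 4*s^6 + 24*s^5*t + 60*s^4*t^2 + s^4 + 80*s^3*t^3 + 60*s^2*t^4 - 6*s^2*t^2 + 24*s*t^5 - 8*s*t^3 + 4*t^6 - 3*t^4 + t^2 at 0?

The Hessian of f at 0 is [[0, 0], [0, 2]] with rank 1, so corank 1. A Groebner basis of the Jacobian ideal J(f) in C{s,t} is {s^3, t}; counting standard monomials gives mu = 3. Corank 1: A-series; mu = 3 gives A_3.

A_3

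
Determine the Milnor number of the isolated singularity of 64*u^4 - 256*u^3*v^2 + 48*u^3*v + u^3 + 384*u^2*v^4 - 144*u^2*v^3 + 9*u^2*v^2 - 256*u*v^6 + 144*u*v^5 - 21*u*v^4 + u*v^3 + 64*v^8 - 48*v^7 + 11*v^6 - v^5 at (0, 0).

7

The Hessian of f at 0 has rank 0. Corank 2; j^3 = u^3 is a perfect cube, so E-series; the 4-jet and mu = 7 give E_7.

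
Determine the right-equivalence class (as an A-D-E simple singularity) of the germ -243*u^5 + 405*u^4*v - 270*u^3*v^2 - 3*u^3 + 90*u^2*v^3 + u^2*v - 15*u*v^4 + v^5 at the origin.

The Hessian of f at 0 is [[0, 0], [0, 0]] with rank 0, so corank 2. A Groebner basis of the Jacobian ideal J(f) in C{u,v} is {u*v/15 + v^4, u*v^2, u^2 - u*v/3}; counting standard monomials gives mu = 6. Corank 2; j^3 = -u^2*(3*u - v) has shape L^2 M (L != M), so D-series; mu = 6 gives D_6.

D6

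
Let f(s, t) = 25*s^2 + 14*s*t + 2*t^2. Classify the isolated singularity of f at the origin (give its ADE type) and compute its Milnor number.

The Hessian of f at 0 has rank 2. Corank 0: nondegenerate Morse point, so A_1.

Type A_1, Milnor number mu = 1.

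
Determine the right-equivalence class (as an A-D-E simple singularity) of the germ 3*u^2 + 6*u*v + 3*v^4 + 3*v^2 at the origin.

The Hessian of f at 0 has rank 1. Corank 1: A-series; mu = 3 gives A_3.

A3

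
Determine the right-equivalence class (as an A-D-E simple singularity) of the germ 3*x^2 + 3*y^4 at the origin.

The Hessian of f at 0 is [[6, 0], [0, 0]] with rank 1, so corank 1. A Groebner basis of the Jacobian ideal J(f) in C{x,y} is {y^3, x}; counting standard monomials gives mu = 3. Corank 1: A-series; mu = 3 gives A_3.

A3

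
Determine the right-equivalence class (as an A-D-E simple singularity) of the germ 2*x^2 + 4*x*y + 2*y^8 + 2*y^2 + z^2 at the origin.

A_7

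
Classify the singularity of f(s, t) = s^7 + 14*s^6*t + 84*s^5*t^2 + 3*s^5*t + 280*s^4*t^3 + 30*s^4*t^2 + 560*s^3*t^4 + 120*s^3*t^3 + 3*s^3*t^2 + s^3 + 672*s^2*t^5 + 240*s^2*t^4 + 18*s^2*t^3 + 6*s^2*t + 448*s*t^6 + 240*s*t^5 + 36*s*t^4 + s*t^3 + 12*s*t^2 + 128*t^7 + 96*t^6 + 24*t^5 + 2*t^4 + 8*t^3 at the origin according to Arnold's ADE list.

E7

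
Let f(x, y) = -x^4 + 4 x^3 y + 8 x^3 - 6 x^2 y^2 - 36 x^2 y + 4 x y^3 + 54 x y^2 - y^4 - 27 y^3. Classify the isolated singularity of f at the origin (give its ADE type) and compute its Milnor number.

The Hessian of f at 0 is [[0, 0], [0, 0]] with rank 0, so corank 2. A Groebner basis of the Jacobian ideal J(f) in C{x,y} is {y^4, x*y^2 - 4*y^3/3, x^2 - 3*x*y + 9*y^2/4}; counting standard monomials gives mu = 6. Corank 2; j^3 = (2*x - 3*y)^3 is a perfect cube, so E-series; the 4-jet and mu = 6 give E_6.

Type E_6, Milnor number mu = 6.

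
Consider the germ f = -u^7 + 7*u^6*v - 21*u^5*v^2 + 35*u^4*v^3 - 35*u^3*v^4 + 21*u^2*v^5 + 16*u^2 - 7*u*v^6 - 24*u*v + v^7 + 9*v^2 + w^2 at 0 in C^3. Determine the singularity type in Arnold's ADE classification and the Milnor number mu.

Type A_{6}, Milnor number mu = 6.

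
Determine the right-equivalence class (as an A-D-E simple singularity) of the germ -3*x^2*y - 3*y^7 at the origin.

The Hessian of f at 0 has rank 0. Corank 2; j^3 = -3*x^2*y has shape L^2 M (L != M), so D-series; mu = 8 gives D_8.

D_8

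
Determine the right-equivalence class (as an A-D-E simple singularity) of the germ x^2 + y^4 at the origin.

The Hessian of f at 0 is [[2, 0], [0, 0]] with rank 1, so corank 1. A Groebner basis of the Jacobian ideal J(f) in C{x,y} is {y^3, x}; counting standard monomials gives mu = 3. Corank 1: A-series; mu = 3 gives A_3.

A3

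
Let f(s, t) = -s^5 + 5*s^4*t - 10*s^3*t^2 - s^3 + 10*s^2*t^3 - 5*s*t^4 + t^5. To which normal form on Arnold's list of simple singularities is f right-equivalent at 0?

The Hessian of f at 0 is [[0, 0], [0, 0]] with rank 0, so corank 2. A Groebner basis of the Jacobian ideal J(f) in C{s,t} is {t^5, s*t^3 - t^4/4, s^2}; counting standard monomials gives mu = 8. Corank 2; j^3 = -s^3 is a perfect cube, so E-series; the 5-jet and mu = 8 give E_8.

E8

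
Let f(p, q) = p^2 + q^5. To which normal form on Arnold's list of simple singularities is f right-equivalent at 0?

The Hessian of f at 0 is [[2, 0], [0, 0]] with rank 1, so corank 1. A Groebner basis of the Jacobian ideal J(f) in C{p,q} is {q^4, p}; counting standard monomials gives mu = 4. Corank 1: A-series; mu = 4 gives A_4.

A4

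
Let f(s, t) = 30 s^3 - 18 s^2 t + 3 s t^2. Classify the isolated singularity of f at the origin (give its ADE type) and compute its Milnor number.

Type D4, Milnor number mu = 4.

The Hessian of f at 0 is [[0, 0], [0, 0]] with rank 0, so corank 2. A Groebner basis of the Jacobian ideal J(f) in C{s,t} is {t^3, s^2 - t^2/6, s*t - t^2/2}; counting standard monomials gives mu = 4. Corank 2; j^3 = 3*s*(10*s^2 - 6*s*t + t^2) splits into three distinct lines over C (the quadratic factor has nonzero discriminant), so D_4.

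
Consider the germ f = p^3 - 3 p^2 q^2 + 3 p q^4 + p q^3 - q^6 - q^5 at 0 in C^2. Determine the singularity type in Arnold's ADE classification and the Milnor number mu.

The Hessian of f at 0 has rank 0. Corank 2; j^3 = p^3 is a perfect cube, so E-series; the 4-jet and mu = 7 give E_7.

Type E7, Milnor number mu = 7.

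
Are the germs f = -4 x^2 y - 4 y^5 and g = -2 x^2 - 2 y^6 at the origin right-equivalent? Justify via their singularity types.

No.

The Hessian of f at 0 is [[0, 0], [0, 0]] with rank 0, so corank 2. A Groebner basis of the Jacobian ideal J(f) in C{x,y} is {x^2/5 + y^4, x^3, x*y}; counting standard monomials gives mu = 6. Corank 2; j^3 = -4*x^2*y has shape L^2 M (L != M), so D-series; mu = 6 gives D_6. The Hessian of g at 0 is [[-4, 0], [0, 0]] with rank 1, so corank 1. A Groebner basis of the Jacobian ideal J(g) in C{x,y} is {y^5, x}; counting standard monomials gives mu = 5. Corank 1: A-series; mu = 5 gives A_5. f is D_6 but g is A_5, hence not right-equivalent.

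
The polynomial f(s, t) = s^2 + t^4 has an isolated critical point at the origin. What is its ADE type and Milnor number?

The Hessian of f at 0 has rank 1. Corank 1: A-series; mu = 3 gives A_3.

Type A_{3}, Milnor number mu = 3.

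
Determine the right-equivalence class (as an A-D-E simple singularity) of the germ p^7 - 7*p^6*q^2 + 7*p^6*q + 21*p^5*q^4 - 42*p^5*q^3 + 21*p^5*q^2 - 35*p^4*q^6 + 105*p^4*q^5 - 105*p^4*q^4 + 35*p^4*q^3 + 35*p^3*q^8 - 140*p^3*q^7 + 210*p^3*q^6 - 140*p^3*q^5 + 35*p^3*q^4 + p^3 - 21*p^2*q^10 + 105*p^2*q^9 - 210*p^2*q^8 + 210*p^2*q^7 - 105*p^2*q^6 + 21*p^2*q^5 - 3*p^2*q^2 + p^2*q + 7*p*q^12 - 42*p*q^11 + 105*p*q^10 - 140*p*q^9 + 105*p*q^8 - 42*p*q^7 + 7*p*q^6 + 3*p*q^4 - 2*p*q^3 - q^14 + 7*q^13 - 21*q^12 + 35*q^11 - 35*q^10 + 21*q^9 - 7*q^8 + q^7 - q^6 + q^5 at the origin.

The Hessian of f at 0 has rank 0. Corank 2; j^3 = p^2*(p + q) has shape L^2 M (L != M), so D-series; mu = 8 gives D_8.

D8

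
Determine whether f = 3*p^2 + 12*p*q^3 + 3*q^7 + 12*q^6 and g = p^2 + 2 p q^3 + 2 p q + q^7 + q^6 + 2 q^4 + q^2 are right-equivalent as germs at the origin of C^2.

Yes.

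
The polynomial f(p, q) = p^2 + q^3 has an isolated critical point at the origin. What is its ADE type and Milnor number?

Type A_{2}, Milnor number mu = 2.

The Hessian of f at 0 is [[2, 0], [0, 0]] with rank 1, so corank 1. A Groebner basis of the Jacobian ideal J(f) in C{p,q} is {q^2, p}; counting standard monomials gives mu = 2. Corank 1: A-series; mu = 2 gives A_2.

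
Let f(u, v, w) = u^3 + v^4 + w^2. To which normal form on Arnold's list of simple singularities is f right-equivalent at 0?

The Hessian of f at 0 has rank 1. Corank 2; j^3 = u^3 is a perfect cube, so E-series; the 4-jet and mu = 6 give E_6.

E6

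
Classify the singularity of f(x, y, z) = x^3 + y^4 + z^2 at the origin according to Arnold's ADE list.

E_6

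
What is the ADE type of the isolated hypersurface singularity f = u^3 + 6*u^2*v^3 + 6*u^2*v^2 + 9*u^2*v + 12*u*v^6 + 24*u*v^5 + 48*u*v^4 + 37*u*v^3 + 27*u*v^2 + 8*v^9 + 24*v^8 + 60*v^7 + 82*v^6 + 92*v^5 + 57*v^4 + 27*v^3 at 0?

The Hessian of f at 0 has rank 0. Corank 2; j^3 = (u + 3*v)^3 is a perfect cube, so E-series; the 4-jet and mu = 7 give E_7.

E_7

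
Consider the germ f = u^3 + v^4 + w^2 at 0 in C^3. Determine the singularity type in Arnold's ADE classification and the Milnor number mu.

The Hessian of f at 0 has rank 1. Corank 2; j^3 = u^3 is a perfect cube, so E-series; the 4-jet and mu = 6 give E_6.

Type E_6, Milnor number mu = 6.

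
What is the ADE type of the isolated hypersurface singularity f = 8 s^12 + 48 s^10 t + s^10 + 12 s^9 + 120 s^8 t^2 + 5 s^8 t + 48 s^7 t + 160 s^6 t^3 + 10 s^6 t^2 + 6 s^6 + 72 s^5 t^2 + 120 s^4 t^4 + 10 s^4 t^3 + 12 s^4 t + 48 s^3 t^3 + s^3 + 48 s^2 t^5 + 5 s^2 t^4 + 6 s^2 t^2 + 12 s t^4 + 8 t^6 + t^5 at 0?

E_8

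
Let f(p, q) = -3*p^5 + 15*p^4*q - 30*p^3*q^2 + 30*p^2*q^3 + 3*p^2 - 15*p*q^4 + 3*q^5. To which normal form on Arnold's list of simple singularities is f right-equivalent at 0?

A4

The Hessian of f at 0 has rank 1. Corank 1: A-series; mu = 4 gives A_4.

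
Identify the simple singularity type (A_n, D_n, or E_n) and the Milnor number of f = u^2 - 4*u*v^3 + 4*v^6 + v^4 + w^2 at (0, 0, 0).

The Hessian of f at 0 is [[2, 0, 0], [0, 0, 0], [0, 0, 2]] with rank 2, so corank 1. A Groebner basis of the Jacobian ideal J(f) in C{u,v,w} is {v^3, u, w}; counting standard monomials gives mu = 3. Corank 1: A-series; mu = 3 gives A_3.

Type A3, Milnor number mu = 3.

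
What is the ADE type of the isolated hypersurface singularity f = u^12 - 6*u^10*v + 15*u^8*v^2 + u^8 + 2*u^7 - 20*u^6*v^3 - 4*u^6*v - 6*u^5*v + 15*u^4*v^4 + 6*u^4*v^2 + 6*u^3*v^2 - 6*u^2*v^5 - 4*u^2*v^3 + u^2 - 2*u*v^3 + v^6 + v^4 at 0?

The Hessian of f at 0 is [[2, 0], [0, 0]] with rank 1, so corank 1. A Groebner basis of the Jacobian ideal J(f) in C{u,v} is {v^3, u}; counting standard monomials gives mu = 3. Corank 1: A-series; mu = 3 gives A_3.

A3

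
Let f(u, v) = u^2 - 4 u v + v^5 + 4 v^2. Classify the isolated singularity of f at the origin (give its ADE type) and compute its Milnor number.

Type A4, Milnor number mu = 4.

The Hessian of f at 0 has rank 1. Corank 1: A-series; mu = 4 gives A_4.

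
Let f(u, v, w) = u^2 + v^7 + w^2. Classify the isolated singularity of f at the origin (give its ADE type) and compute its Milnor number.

Type A_6, Milnor number mu = 6.

The Hessian of f at 0 is [[2, 0, 0], [0, 0, 0], [0, 0, 2]] with rank 2, so corank 1. A Groebner basis of the Jacobian ideal J(f) in C{u,v,w} is {v^6, u, w}; counting standard monomials gives mu = 6. Corank 1: A-series; mu = 6 gives A_6.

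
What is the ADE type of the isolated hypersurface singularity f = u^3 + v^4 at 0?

E_6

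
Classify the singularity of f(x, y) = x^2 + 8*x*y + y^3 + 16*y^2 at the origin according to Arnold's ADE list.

A2

The Hessian of f at 0 is [[2, 8], [8, 32]] with rank 1, so corank 1. A Groebner basis of the Jacobian ideal J(f) in C{x,y} is {y^2, x + 4*y}; counting standard monomials gives mu = 2. Corank 1: A-series; mu = 2 gives A_2.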